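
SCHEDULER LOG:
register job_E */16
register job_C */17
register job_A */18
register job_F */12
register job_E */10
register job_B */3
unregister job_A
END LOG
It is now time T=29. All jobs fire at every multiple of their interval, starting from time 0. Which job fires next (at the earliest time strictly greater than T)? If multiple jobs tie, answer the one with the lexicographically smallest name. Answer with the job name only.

Answer: job_B

Derivation:
Op 1: register job_E */16 -> active={job_E:*/16}
Op 2: register job_C */17 -> active={job_C:*/17, job_E:*/16}
Op 3: register job_A */18 -> active={job_A:*/18, job_C:*/17, job_E:*/16}
Op 4: register job_F */12 -> active={job_A:*/18, job_C:*/17, job_E:*/16, job_F:*/12}
Op 5: register job_E */10 -> active={job_A:*/18, job_C:*/17, job_E:*/10, job_F:*/12}
Op 6: register job_B */3 -> active={job_A:*/18, job_B:*/3, job_C:*/17, job_E:*/10, job_F:*/12}
Op 7: unregister job_A -> active={job_B:*/3, job_C:*/17, job_E:*/10, job_F:*/12}
  job_B: interval 3, next fire after T=29 is 30
  job_C: interval 17, next fire after T=29 is 34
  job_E: interval 10, next fire after T=29 is 30
  job_F: interval 12, next fire after T=29 is 36
Earliest = 30, winner (lex tiebreak) = job_B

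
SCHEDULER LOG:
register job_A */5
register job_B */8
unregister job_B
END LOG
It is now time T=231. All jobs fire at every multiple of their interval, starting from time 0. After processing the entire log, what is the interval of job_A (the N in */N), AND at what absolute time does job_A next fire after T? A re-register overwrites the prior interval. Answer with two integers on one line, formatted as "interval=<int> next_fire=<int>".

Op 1: register job_A */5 -> active={job_A:*/5}
Op 2: register job_B */8 -> active={job_A:*/5, job_B:*/8}
Op 3: unregister job_B -> active={job_A:*/5}
Final interval of job_A = 5
Next fire of job_A after T=231: (231//5+1)*5 = 235

Answer: interval=5 next_fire=235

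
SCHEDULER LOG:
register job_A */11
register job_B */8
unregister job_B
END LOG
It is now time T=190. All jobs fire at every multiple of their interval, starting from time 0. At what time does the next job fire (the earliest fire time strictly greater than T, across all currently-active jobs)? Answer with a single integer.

Op 1: register job_A */11 -> active={job_A:*/11}
Op 2: register job_B */8 -> active={job_A:*/11, job_B:*/8}
Op 3: unregister job_B -> active={job_A:*/11}
  job_A: interval 11, next fire after T=190 is 198
Earliest fire time = 198 (job job_A)

Answer: 198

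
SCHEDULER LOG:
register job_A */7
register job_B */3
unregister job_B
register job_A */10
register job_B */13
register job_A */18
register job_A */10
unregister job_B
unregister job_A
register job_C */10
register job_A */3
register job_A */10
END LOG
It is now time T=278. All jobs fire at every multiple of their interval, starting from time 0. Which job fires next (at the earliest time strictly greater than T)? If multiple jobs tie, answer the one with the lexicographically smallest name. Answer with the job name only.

Op 1: register job_A */7 -> active={job_A:*/7}
Op 2: register job_B */3 -> active={job_A:*/7, job_B:*/3}
Op 3: unregister job_B -> active={job_A:*/7}
Op 4: register job_A */10 -> active={job_A:*/10}
Op 5: register job_B */13 -> active={job_A:*/10, job_B:*/13}
Op 6: register job_A */18 -> active={job_A:*/18, job_B:*/13}
Op 7: register job_A */10 -> active={job_A:*/10, job_B:*/13}
Op 8: unregister job_B -> active={job_A:*/10}
Op 9: unregister job_A -> active={}
Op 10: register job_C */10 -> active={job_C:*/10}
Op 11: register job_A */3 -> active={job_A:*/3, job_C:*/10}
Op 12: register job_A */10 -> active={job_A:*/10, job_C:*/10}
  job_A: interval 10, next fire after T=278 is 280
  job_C: interval 10, next fire after T=278 is 280
Earliest = 280, winner (lex tiebreak) = job_A

Answer: job_A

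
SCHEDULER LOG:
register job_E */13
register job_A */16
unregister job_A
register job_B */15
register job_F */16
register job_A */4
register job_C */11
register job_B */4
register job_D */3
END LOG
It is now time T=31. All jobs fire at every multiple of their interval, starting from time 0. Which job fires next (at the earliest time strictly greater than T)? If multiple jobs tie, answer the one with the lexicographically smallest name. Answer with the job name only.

Op 1: register job_E */13 -> active={job_E:*/13}
Op 2: register job_A */16 -> active={job_A:*/16, job_E:*/13}
Op 3: unregister job_A -> active={job_E:*/13}
Op 4: register job_B */15 -> active={job_B:*/15, job_E:*/13}
Op 5: register job_F */16 -> active={job_B:*/15, job_E:*/13, job_F:*/16}
Op 6: register job_A */4 -> active={job_A:*/4, job_B:*/15, job_E:*/13, job_F:*/16}
Op 7: register job_C */11 -> active={job_A:*/4, job_B:*/15, job_C:*/11, job_E:*/13, job_F:*/16}
Op 8: register job_B */4 -> active={job_A:*/4, job_B:*/4, job_C:*/11, job_E:*/13, job_F:*/16}
Op 9: register job_D */3 -> active={job_A:*/4, job_B:*/4, job_C:*/11, job_D:*/3, job_E:*/13, job_F:*/16}
  job_A: interval 4, next fire after T=31 is 32
  job_B: interval 4, next fire after T=31 is 32
  job_C: interval 11, next fire after T=31 is 33
  job_D: interval 3, next fire after T=31 is 33
  job_E: interval 13, next fire after T=31 is 39
  job_F: interval 16, next fire after T=31 is 32
Earliest = 32, winner (lex tiebreak) = job_A

Answer: job_A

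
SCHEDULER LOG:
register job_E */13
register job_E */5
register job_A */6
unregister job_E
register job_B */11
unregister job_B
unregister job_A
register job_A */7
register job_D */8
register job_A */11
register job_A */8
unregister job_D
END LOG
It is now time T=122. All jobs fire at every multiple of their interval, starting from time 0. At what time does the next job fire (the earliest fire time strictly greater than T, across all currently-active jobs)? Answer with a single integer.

Answer: 128

Derivation:
Op 1: register job_E */13 -> active={job_E:*/13}
Op 2: register job_E */5 -> active={job_E:*/5}
Op 3: register job_A */6 -> active={job_A:*/6, job_E:*/5}
Op 4: unregister job_E -> active={job_A:*/6}
Op 5: register job_B */11 -> active={job_A:*/6, job_B:*/11}
Op 6: unregister job_B -> active={job_A:*/6}
Op 7: unregister job_A -> active={}
Op 8: register job_A */7 -> active={job_A:*/7}
Op 9: register job_D */8 -> active={job_A:*/7, job_D:*/8}
Op 10: register job_A */11 -> active={job_A:*/11, job_D:*/8}
Op 11: register job_A */8 -> active={job_A:*/8, job_D:*/8}
Op 12: unregister job_D -> active={job_A:*/8}
  job_A: interval 8, next fire after T=122 is 128
Earliest fire time = 128 (job job_A)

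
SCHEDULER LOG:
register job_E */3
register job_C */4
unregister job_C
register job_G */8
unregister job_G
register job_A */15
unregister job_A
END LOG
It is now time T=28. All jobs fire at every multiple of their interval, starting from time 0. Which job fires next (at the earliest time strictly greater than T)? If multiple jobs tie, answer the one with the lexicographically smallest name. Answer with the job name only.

Answer: job_E

Derivation:
Op 1: register job_E */3 -> active={job_E:*/3}
Op 2: register job_C */4 -> active={job_C:*/4, job_E:*/3}
Op 3: unregister job_C -> active={job_E:*/3}
Op 4: register job_G */8 -> active={job_E:*/3, job_G:*/8}
Op 5: unregister job_G -> active={job_E:*/3}
Op 6: register job_A */15 -> active={job_A:*/15, job_E:*/3}
Op 7: unregister job_A -> active={job_E:*/3}
  job_E: interval 3, next fire after T=28 is 30
Earliest = 30, winner (lex tiebreak) = job_E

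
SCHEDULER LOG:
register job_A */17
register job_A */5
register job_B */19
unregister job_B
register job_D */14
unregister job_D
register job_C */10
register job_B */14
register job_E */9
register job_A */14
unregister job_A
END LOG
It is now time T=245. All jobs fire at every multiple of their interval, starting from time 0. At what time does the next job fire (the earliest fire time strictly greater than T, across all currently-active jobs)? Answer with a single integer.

Op 1: register job_A */17 -> active={job_A:*/17}
Op 2: register job_A */5 -> active={job_A:*/5}
Op 3: register job_B */19 -> active={job_A:*/5, job_B:*/19}
Op 4: unregister job_B -> active={job_A:*/5}
Op 5: register job_D */14 -> active={job_A:*/5, job_D:*/14}
Op 6: unregister job_D -> active={job_A:*/5}
Op 7: register job_C */10 -> active={job_A:*/5, job_C:*/10}
Op 8: register job_B */14 -> active={job_A:*/5, job_B:*/14, job_C:*/10}
Op 9: register job_E */9 -> active={job_A:*/5, job_B:*/14, job_C:*/10, job_E:*/9}
Op 10: register job_A */14 -> active={job_A:*/14, job_B:*/14, job_C:*/10, job_E:*/9}
Op 11: unregister job_A -> active={job_B:*/14, job_C:*/10, job_E:*/9}
  job_B: interval 14, next fire after T=245 is 252
  job_C: interval 10, next fire after T=245 is 250
  job_E: interval 9, next fire after T=245 is 252
Earliest fire time = 250 (job job_C)

Answer: 250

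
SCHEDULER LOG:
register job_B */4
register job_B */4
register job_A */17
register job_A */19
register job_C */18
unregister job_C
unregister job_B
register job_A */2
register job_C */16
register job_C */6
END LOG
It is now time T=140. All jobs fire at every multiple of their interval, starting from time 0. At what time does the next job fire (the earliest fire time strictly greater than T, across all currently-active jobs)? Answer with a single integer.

Op 1: register job_B */4 -> active={job_B:*/4}
Op 2: register job_B */4 -> active={job_B:*/4}
Op 3: register job_A */17 -> active={job_A:*/17, job_B:*/4}
Op 4: register job_A */19 -> active={job_A:*/19, job_B:*/4}
Op 5: register job_C */18 -> active={job_A:*/19, job_B:*/4, job_C:*/18}
Op 6: unregister job_C -> active={job_A:*/19, job_B:*/4}
Op 7: unregister job_B -> active={job_A:*/19}
Op 8: register job_A */2 -> active={job_A:*/2}
Op 9: register job_C */16 -> active={job_A:*/2, job_C:*/16}
Op 10: register job_C */6 -> active={job_A:*/2, job_C:*/6}
  job_A: interval 2, next fire after T=140 is 142
  job_C: interval 6, next fire after T=140 is 144
Earliest fire time = 142 (job job_A)

Answer: 142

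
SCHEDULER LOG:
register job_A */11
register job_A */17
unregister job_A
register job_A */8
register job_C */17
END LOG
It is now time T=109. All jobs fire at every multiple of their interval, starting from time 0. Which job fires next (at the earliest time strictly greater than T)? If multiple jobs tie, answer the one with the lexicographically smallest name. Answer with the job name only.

Answer: job_A

Derivation:
Op 1: register job_A */11 -> active={job_A:*/11}
Op 2: register job_A */17 -> active={job_A:*/17}
Op 3: unregister job_A -> active={}
Op 4: register job_A */8 -> active={job_A:*/8}
Op 5: register job_C */17 -> active={job_A:*/8, job_C:*/17}
  job_A: interval 8, next fire after T=109 is 112
  job_C: interval 17, next fire after T=109 is 119
Earliest = 112, winner (lex tiebreak) = job_A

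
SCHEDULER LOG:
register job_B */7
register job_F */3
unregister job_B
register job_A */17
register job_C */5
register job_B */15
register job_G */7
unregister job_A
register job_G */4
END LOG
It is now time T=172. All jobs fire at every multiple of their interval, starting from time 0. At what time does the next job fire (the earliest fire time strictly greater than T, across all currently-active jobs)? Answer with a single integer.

Op 1: register job_B */7 -> active={job_B:*/7}
Op 2: register job_F */3 -> active={job_B:*/7, job_F:*/3}
Op 3: unregister job_B -> active={job_F:*/3}
Op 4: register job_A */17 -> active={job_A:*/17, job_F:*/3}
Op 5: register job_C */5 -> active={job_A:*/17, job_C:*/5, job_F:*/3}
Op 6: register job_B */15 -> active={job_A:*/17, job_B:*/15, job_C:*/5, job_F:*/3}
Op 7: register job_G */7 -> active={job_A:*/17, job_B:*/15, job_C:*/5, job_F:*/3, job_G:*/7}
Op 8: unregister job_A -> active={job_B:*/15, job_C:*/5, job_F:*/3, job_G:*/7}
Op 9: register job_G */4 -> active={job_B:*/15, job_C:*/5, job_F:*/3, job_G:*/4}
  job_B: interval 15, next fire after T=172 is 180
  job_C: interval 5, next fire after T=172 is 175
  job_F: interval 3, next fire after T=172 is 174
  job_G: interval 4, next fire after T=172 is 176
Earliest fire time = 174 (job job_F)

Answer: 174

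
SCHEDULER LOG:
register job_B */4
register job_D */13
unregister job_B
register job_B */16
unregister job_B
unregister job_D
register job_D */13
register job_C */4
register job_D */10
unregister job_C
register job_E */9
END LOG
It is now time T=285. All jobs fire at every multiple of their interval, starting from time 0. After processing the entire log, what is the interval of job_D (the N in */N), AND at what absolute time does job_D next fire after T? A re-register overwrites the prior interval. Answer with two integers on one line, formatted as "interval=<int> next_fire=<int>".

Answer: interval=10 next_fire=290

Derivation:
Op 1: register job_B */4 -> active={job_B:*/4}
Op 2: register job_D */13 -> active={job_B:*/4, job_D:*/13}
Op 3: unregister job_B -> active={job_D:*/13}
Op 4: register job_B */16 -> active={job_B:*/16, job_D:*/13}
Op 5: unregister job_B -> active={job_D:*/13}
Op 6: unregister job_D -> active={}
Op 7: register job_D */13 -> active={job_D:*/13}
Op 8: register job_C */4 -> active={job_C:*/4, job_D:*/13}
Op 9: register job_D */10 -> active={job_C:*/4, job_D:*/10}
Op 10: unregister job_C -> active={job_D:*/10}
Op 11: register job_E */9 -> active={job_D:*/10, job_E:*/9}
Final interval of job_D = 10
Next fire of job_D after T=285: (285//10+1)*10 = 290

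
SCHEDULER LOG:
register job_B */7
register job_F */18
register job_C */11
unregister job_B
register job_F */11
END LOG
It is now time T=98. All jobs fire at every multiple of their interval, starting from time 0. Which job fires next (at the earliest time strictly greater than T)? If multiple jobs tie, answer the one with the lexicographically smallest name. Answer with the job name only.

Op 1: register job_B */7 -> active={job_B:*/7}
Op 2: register job_F */18 -> active={job_B:*/7, job_F:*/18}
Op 3: register job_C */11 -> active={job_B:*/7, job_C:*/11, job_F:*/18}
Op 4: unregister job_B -> active={job_C:*/11, job_F:*/18}
Op 5: register job_F */11 -> active={job_C:*/11, job_F:*/11}
  job_C: interval 11, next fire after T=98 is 99
  job_F: interval 11, next fire after T=98 is 99
Earliest = 99, winner (lex tiebreak) = job_C

Answer: job_C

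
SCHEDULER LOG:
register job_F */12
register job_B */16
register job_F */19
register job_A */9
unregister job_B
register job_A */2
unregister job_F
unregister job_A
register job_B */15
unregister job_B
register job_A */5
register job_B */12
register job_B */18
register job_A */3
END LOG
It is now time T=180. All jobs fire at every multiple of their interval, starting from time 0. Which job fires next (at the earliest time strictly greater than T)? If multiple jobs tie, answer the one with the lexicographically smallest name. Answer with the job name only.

Answer: job_A

Derivation:
Op 1: register job_F */12 -> active={job_F:*/12}
Op 2: register job_B */16 -> active={job_B:*/16, job_F:*/12}
Op 3: register job_F */19 -> active={job_B:*/16, job_F:*/19}
Op 4: register job_A */9 -> active={job_A:*/9, job_B:*/16, job_F:*/19}
Op 5: unregister job_B -> active={job_A:*/9, job_F:*/19}
Op 6: register job_A */2 -> active={job_A:*/2, job_F:*/19}
Op 7: unregister job_F -> active={job_A:*/2}
Op 8: unregister job_A -> active={}
Op 9: register job_B */15 -> active={job_B:*/15}
Op 10: unregister job_B -> active={}
Op 11: register job_A */5 -> active={job_A:*/5}
Op 12: register job_B */12 -> active={job_A:*/5, job_B:*/12}
Op 13: register job_B */18 -> active={job_A:*/5, job_B:*/18}
Op 14: register job_A */3 -> active={job_A:*/3, job_B:*/18}
  job_A: interval 3, next fire after T=180 is 183
  job_B: interval 18, next fire after T=180 is 198
Earliest = 183, winner (lex tiebreak) = job_A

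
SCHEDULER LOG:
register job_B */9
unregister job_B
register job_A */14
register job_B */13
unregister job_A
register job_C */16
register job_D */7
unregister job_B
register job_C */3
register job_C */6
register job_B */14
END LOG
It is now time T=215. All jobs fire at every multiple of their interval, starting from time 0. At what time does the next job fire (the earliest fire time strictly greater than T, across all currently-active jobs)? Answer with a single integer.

Op 1: register job_B */9 -> active={job_B:*/9}
Op 2: unregister job_B -> active={}
Op 3: register job_A */14 -> active={job_A:*/14}
Op 4: register job_B */13 -> active={job_A:*/14, job_B:*/13}
Op 5: unregister job_A -> active={job_B:*/13}
Op 6: register job_C */16 -> active={job_B:*/13, job_C:*/16}
Op 7: register job_D */7 -> active={job_B:*/13, job_C:*/16, job_D:*/7}
Op 8: unregister job_B -> active={job_C:*/16, job_D:*/7}
Op 9: register job_C */3 -> active={job_C:*/3, job_D:*/7}
Op 10: register job_C */6 -> active={job_C:*/6, job_D:*/7}
Op 11: register job_B */14 -> active={job_B:*/14, job_C:*/6, job_D:*/7}
  job_B: interval 14, next fire after T=215 is 224
  job_C: interval 6, next fire after T=215 is 216
  job_D: interval 7, next fire after T=215 is 217
Earliest fire time = 216 (job job_C)

Answer: 216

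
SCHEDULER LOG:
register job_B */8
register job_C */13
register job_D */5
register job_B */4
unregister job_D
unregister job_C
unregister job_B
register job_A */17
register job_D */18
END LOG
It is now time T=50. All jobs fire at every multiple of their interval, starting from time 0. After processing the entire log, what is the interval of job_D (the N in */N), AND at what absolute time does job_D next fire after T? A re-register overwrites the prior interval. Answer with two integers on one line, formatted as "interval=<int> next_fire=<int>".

Answer: interval=18 next_fire=54

Derivation:
Op 1: register job_B */8 -> active={job_B:*/8}
Op 2: register job_C */13 -> active={job_B:*/8, job_C:*/13}
Op 3: register job_D */5 -> active={job_B:*/8, job_C:*/13, job_D:*/5}
Op 4: register job_B */4 -> active={job_B:*/4, job_C:*/13, job_D:*/5}
Op 5: unregister job_D -> active={job_B:*/4, job_C:*/13}
Op 6: unregister job_C -> active={job_B:*/4}
Op 7: unregister job_B -> active={}
Op 8: register job_A */17 -> active={job_A:*/17}
Op 9: register job_D */18 -> active={job_A:*/17, job_D:*/18}
Final interval of job_D = 18
Next fire of job_D after T=50: (50//18+1)*18 = 54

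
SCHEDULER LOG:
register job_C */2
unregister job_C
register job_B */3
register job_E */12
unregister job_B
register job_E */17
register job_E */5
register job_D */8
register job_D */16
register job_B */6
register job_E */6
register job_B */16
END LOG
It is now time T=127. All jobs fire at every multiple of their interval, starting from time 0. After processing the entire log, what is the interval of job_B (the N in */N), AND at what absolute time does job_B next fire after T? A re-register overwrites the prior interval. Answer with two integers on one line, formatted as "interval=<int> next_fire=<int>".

Answer: interval=16 next_fire=128

Derivation:
Op 1: register job_C */2 -> active={job_C:*/2}
Op 2: unregister job_C -> active={}
Op 3: register job_B */3 -> active={job_B:*/3}
Op 4: register job_E */12 -> active={job_B:*/3, job_E:*/12}
Op 5: unregister job_B -> active={job_E:*/12}
Op 6: register job_E */17 -> active={job_E:*/17}
Op 7: register job_E */5 -> active={job_E:*/5}
Op 8: register job_D */8 -> active={job_D:*/8, job_E:*/5}
Op 9: register job_D */16 -> active={job_D:*/16, job_E:*/5}
Op 10: register job_B */6 -> active={job_B:*/6, job_D:*/16, job_E:*/5}
Op 11: register job_E */6 -> active={job_B:*/6, job_D:*/16, job_E:*/6}
Op 12: register job_B */16 -> active={job_B:*/16, job_D:*/16, job_E:*/6}
Final interval of job_B = 16
Next fire of job_B after T=127: (127//16+1)*16 = 128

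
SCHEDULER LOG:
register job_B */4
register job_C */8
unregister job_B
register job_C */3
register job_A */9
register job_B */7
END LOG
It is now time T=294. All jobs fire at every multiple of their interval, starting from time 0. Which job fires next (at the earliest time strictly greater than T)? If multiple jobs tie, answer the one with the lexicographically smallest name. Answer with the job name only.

Op 1: register job_B */4 -> active={job_B:*/4}
Op 2: register job_C */8 -> active={job_B:*/4, job_C:*/8}
Op 3: unregister job_B -> active={job_C:*/8}
Op 4: register job_C */3 -> active={job_C:*/3}
Op 5: register job_A */9 -> active={job_A:*/9, job_C:*/3}
Op 6: register job_B */7 -> active={job_A:*/9, job_B:*/7, job_C:*/3}
  job_A: interval 9, next fire after T=294 is 297
  job_B: interval 7, next fire after T=294 is 301
  job_C: interval 3, next fire after T=294 is 297
Earliest = 297, winner (lex tiebreak) = job_A

Answer: job_A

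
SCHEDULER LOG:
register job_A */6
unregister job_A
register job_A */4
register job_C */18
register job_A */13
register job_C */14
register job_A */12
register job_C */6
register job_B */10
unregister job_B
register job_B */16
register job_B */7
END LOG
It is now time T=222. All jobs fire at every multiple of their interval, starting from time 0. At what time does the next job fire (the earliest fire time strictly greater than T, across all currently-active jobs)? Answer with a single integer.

Answer: 224

Derivation:
Op 1: register job_A */6 -> active={job_A:*/6}
Op 2: unregister job_A -> active={}
Op 3: register job_A */4 -> active={job_A:*/4}
Op 4: register job_C */18 -> active={job_A:*/4, job_C:*/18}
Op 5: register job_A */13 -> active={job_A:*/13, job_C:*/18}
Op 6: register job_C */14 -> active={job_A:*/13, job_C:*/14}
Op 7: register job_A */12 -> active={job_A:*/12, job_C:*/14}
Op 8: register job_C */6 -> active={job_A:*/12, job_C:*/6}
Op 9: register job_B */10 -> active={job_A:*/12, job_B:*/10, job_C:*/6}
Op 10: unregister job_B -> active={job_A:*/12, job_C:*/6}
Op 11: register job_B */16 -> active={job_A:*/12, job_B:*/16, job_C:*/6}
Op 12: register job_B */7 -> active={job_A:*/12, job_B:*/7, job_C:*/6}
  job_A: interval 12, next fire after T=222 is 228
  job_B: interval 7, next fire after T=222 is 224
  job_C: interval 6, next fire after T=222 is 228
Earliest fire time = 224 (job job_B)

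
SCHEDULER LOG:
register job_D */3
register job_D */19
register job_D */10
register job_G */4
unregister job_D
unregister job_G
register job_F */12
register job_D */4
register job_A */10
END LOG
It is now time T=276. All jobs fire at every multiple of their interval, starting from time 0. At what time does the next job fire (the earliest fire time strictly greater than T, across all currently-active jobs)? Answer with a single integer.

Answer: 280

Derivation:
Op 1: register job_D */3 -> active={job_D:*/3}
Op 2: register job_D */19 -> active={job_D:*/19}
Op 3: register job_D */10 -> active={job_D:*/10}
Op 4: register job_G */4 -> active={job_D:*/10, job_G:*/4}
Op 5: unregister job_D -> active={job_G:*/4}
Op 6: unregister job_G -> active={}
Op 7: register job_F */12 -> active={job_F:*/12}
Op 8: register job_D */4 -> active={job_D:*/4, job_F:*/12}
Op 9: register job_A */10 -> active={job_A:*/10, job_D:*/4, job_F:*/12}
  job_A: interval 10, next fire after T=276 is 280
  job_D: interval 4, next fire after T=276 is 280
  job_F: interval 12, next fire after T=276 is 288
Earliest fire time = 280 (job job_A)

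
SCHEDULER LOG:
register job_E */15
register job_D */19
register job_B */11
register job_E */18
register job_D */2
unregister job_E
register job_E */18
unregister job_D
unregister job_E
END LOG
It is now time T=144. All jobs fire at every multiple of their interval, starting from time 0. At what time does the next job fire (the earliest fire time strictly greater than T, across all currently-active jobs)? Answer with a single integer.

Op 1: register job_E */15 -> active={job_E:*/15}
Op 2: register job_D */19 -> active={job_D:*/19, job_E:*/15}
Op 3: register job_B */11 -> active={job_B:*/11, job_D:*/19, job_E:*/15}
Op 4: register job_E */18 -> active={job_B:*/11, job_D:*/19, job_E:*/18}
Op 5: register job_D */2 -> active={job_B:*/11, job_D:*/2, job_E:*/18}
Op 6: unregister job_E -> active={job_B:*/11, job_D:*/2}
Op 7: register job_E */18 -> active={job_B:*/11, job_D:*/2, job_E:*/18}
Op 8: unregister job_D -> active={job_B:*/11, job_E:*/18}
Op 9: unregister job_E -> active={job_B:*/11}
  job_B: interval 11, next fire after T=144 is 154
Earliest fire time = 154 (job job_B)

Answer: 154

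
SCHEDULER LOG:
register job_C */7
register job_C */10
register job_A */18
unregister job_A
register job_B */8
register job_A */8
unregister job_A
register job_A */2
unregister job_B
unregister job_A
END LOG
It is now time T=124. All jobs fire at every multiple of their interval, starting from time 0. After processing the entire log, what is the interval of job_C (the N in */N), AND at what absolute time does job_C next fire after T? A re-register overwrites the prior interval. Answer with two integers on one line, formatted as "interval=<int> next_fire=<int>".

Answer: interval=10 next_fire=130

Derivation:
Op 1: register job_C */7 -> active={job_C:*/7}
Op 2: register job_C */10 -> active={job_C:*/10}
Op 3: register job_A */18 -> active={job_A:*/18, job_C:*/10}
Op 4: unregister job_A -> active={job_C:*/10}
Op 5: register job_B */8 -> active={job_B:*/8, job_C:*/10}
Op 6: register job_A */8 -> active={job_A:*/8, job_B:*/8, job_C:*/10}
Op 7: unregister job_A -> active={job_B:*/8, job_C:*/10}
Op 8: register job_A */2 -> active={job_A:*/2, job_B:*/8, job_C:*/10}
Op 9: unregister job_B -> active={job_A:*/2, job_C:*/10}
Op 10: unregister job_A -> active={job_C:*/10}
Final interval of job_C = 10
Next fire of job_C after T=124: (124//10+1)*10 = 130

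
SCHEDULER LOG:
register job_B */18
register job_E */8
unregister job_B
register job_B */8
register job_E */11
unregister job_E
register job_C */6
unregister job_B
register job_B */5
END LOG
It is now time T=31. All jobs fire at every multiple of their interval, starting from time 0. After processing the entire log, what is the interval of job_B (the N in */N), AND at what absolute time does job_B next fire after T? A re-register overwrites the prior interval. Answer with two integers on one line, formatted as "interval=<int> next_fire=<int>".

Answer: interval=5 next_fire=35

Derivation:
Op 1: register job_B */18 -> active={job_B:*/18}
Op 2: register job_E */8 -> active={job_B:*/18, job_E:*/8}
Op 3: unregister job_B -> active={job_E:*/8}
Op 4: register job_B */8 -> active={job_B:*/8, job_E:*/8}
Op 5: register job_E */11 -> active={job_B:*/8, job_E:*/11}
Op 6: unregister job_E -> active={job_B:*/8}
Op 7: register job_C */6 -> active={job_B:*/8, job_C:*/6}
Op 8: unregister job_B -> active={job_C:*/6}
Op 9: register job_B */5 -> active={job_B:*/5, job_C:*/6}
Final interval of job_B = 5
Next fire of job_B after T=31: (31//5+1)*5 = 35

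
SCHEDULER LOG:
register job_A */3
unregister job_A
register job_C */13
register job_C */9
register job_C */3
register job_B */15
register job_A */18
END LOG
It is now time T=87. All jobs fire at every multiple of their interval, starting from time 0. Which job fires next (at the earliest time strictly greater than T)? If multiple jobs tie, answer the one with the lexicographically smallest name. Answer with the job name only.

Answer: job_A

Derivation:
Op 1: register job_A */3 -> active={job_A:*/3}
Op 2: unregister job_A -> active={}
Op 3: register job_C */13 -> active={job_C:*/13}
Op 4: register job_C */9 -> active={job_C:*/9}
Op 5: register job_C */3 -> active={job_C:*/3}
Op 6: register job_B */15 -> active={job_B:*/15, job_C:*/3}
Op 7: register job_A */18 -> active={job_A:*/18, job_B:*/15, job_C:*/3}
  job_A: interval 18, next fire after T=87 is 90
  job_B: interval 15, next fire after T=87 is 90
  job_C: interval 3, next fire after T=87 is 90
Earliest = 90, winner (lex tiebreak) = job_A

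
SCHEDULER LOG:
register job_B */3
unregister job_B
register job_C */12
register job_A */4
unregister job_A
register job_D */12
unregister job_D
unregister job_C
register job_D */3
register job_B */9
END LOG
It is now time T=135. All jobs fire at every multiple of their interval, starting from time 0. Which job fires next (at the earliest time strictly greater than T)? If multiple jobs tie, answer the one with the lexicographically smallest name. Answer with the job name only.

Op 1: register job_B */3 -> active={job_B:*/3}
Op 2: unregister job_B -> active={}
Op 3: register job_C */12 -> active={job_C:*/12}
Op 4: register job_A */4 -> active={job_A:*/4, job_C:*/12}
Op 5: unregister job_A -> active={job_C:*/12}
Op 6: register job_D */12 -> active={job_C:*/12, job_D:*/12}
Op 7: unregister job_D -> active={job_C:*/12}
Op 8: unregister job_C -> active={}
Op 9: register job_D */3 -> active={job_D:*/3}
Op 10: register job_B */9 -> active={job_B:*/9, job_D:*/3}
  job_B: interval 9, next fire after T=135 is 144
  job_D: interval 3, next fire after T=135 is 138
Earliest = 138, winner (lex tiebreak) = job_D

Answer: job_D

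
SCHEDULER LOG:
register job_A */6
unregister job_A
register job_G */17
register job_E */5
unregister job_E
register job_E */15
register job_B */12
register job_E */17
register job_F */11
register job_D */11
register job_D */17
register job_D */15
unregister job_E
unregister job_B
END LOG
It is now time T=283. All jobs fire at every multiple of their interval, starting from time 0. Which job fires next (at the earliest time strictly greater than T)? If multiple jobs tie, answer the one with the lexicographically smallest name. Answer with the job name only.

Answer: job_D

Derivation:
Op 1: register job_A */6 -> active={job_A:*/6}
Op 2: unregister job_A -> active={}
Op 3: register job_G */17 -> active={job_G:*/17}
Op 4: register job_E */5 -> active={job_E:*/5, job_G:*/17}
Op 5: unregister job_E -> active={job_G:*/17}
Op 6: register job_E */15 -> active={job_E:*/15, job_G:*/17}
Op 7: register job_B */12 -> active={job_B:*/12, job_E:*/15, job_G:*/17}
Op 8: register job_E */17 -> active={job_B:*/12, job_E:*/17, job_G:*/17}
Op 9: register job_F */11 -> active={job_B:*/12, job_E:*/17, job_F:*/11, job_G:*/17}
Op 10: register job_D */11 -> active={job_B:*/12, job_D:*/11, job_E:*/17, job_F:*/11, job_G:*/17}
Op 11: register job_D */17 -> active={job_B:*/12, job_D:*/17, job_E:*/17, job_F:*/11, job_G:*/17}
Op 12: register job_D */15 -> active={job_B:*/12, job_D:*/15, job_E:*/17, job_F:*/11, job_G:*/17}
Op 13: unregister job_E -> active={job_B:*/12, job_D:*/15, job_F:*/11, job_G:*/17}
Op 14: unregister job_B -> active={job_D:*/15, job_F:*/11, job_G:*/17}
  job_D: interval 15, next fire after T=283 is 285
  job_F: interval 11, next fire after T=283 is 286
  job_G: interval 17, next fire after T=283 is 289
Earliest = 285, winner (lex tiebreak) = job_D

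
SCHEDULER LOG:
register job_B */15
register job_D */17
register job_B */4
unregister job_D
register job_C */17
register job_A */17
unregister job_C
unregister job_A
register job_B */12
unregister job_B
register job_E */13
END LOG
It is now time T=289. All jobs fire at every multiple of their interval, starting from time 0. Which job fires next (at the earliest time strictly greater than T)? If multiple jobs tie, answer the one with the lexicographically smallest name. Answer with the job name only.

Op 1: register job_B */15 -> active={job_B:*/15}
Op 2: register job_D */17 -> active={job_B:*/15, job_D:*/17}
Op 3: register job_B */4 -> active={job_B:*/4, job_D:*/17}
Op 4: unregister job_D -> active={job_B:*/4}
Op 5: register job_C */17 -> active={job_B:*/4, job_C:*/17}
Op 6: register job_A */17 -> active={job_A:*/17, job_B:*/4, job_C:*/17}
Op 7: unregister job_C -> active={job_A:*/17, job_B:*/4}
Op 8: unregister job_A -> active={job_B:*/4}
Op 9: register job_B */12 -> active={job_B:*/12}
Op 10: unregister job_B -> active={}
Op 11: register job_E */13 -> active={job_E:*/13}
  job_E: interval 13, next fire after T=289 is 299
Earliest = 299, winner (lex tiebreak) = job_E

Answer: job_E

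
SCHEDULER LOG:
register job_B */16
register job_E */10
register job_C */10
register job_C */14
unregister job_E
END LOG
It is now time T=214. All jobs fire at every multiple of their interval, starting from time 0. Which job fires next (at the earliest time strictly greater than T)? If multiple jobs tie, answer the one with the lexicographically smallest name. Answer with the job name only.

Op 1: register job_B */16 -> active={job_B:*/16}
Op 2: register job_E */10 -> active={job_B:*/16, job_E:*/10}
Op 3: register job_C */10 -> active={job_B:*/16, job_C:*/10, job_E:*/10}
Op 4: register job_C */14 -> active={job_B:*/16, job_C:*/14, job_E:*/10}
Op 5: unregister job_E -> active={job_B:*/16, job_C:*/14}
  job_B: interval 16, next fire after T=214 is 224
  job_C: interval 14, next fire after T=214 is 224
Earliest = 224, winner (lex tiebreak) = job_B

Answer: job_B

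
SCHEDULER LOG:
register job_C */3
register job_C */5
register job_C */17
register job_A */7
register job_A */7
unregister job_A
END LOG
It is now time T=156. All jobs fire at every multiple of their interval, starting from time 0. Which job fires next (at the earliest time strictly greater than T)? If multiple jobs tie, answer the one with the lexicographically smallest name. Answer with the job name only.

Answer: job_C

Derivation:
Op 1: register job_C */3 -> active={job_C:*/3}
Op 2: register job_C */5 -> active={job_C:*/5}
Op 3: register job_C */17 -> active={job_C:*/17}
Op 4: register job_A */7 -> active={job_A:*/7, job_C:*/17}
Op 5: register job_A */7 -> active={job_A:*/7, job_C:*/17}
Op 6: unregister job_A -> active={job_C:*/17}
  job_C: interval 17, next fire after T=156 is 170
Earliest = 170, winner (lex tiebreak) = job_C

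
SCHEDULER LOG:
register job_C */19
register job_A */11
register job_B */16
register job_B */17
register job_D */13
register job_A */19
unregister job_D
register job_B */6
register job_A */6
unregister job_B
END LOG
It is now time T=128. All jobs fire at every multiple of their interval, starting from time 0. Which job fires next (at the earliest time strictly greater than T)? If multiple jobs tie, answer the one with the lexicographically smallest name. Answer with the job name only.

Op 1: register job_C */19 -> active={job_C:*/19}
Op 2: register job_A */11 -> active={job_A:*/11, job_C:*/19}
Op 3: register job_B */16 -> active={job_A:*/11, job_B:*/16, job_C:*/19}
Op 4: register job_B */17 -> active={job_A:*/11, job_B:*/17, job_C:*/19}
Op 5: register job_D */13 -> active={job_A:*/11, job_B:*/17, job_C:*/19, job_D:*/13}
Op 6: register job_A */19 -> active={job_A:*/19, job_B:*/17, job_C:*/19, job_D:*/13}
Op 7: unregister job_D -> active={job_A:*/19, job_B:*/17, job_C:*/19}
Op 8: register job_B */6 -> active={job_A:*/19, job_B:*/6, job_C:*/19}
Op 9: register job_A */6 -> active={job_A:*/6, job_B:*/6, job_C:*/19}
Op 10: unregister job_B -> active={job_A:*/6, job_C:*/19}
  job_A: interval 6, next fire after T=128 is 132
  job_C: interval 19, next fire after T=128 is 133
Earliest = 132, winner (lex tiebreak) = job_A

Answer: job_A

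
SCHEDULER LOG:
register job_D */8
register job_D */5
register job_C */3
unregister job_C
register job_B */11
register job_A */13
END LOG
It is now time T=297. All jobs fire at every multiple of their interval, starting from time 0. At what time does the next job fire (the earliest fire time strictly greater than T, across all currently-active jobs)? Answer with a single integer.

Op 1: register job_D */8 -> active={job_D:*/8}
Op 2: register job_D */5 -> active={job_D:*/5}
Op 3: register job_C */3 -> active={job_C:*/3, job_D:*/5}
Op 4: unregister job_C -> active={job_D:*/5}
Op 5: register job_B */11 -> active={job_B:*/11, job_D:*/5}
Op 6: register job_A */13 -> active={job_A:*/13, job_B:*/11, job_D:*/5}
  job_A: interval 13, next fire after T=297 is 299
  job_B: interval 11, next fire after T=297 is 308
  job_D: interval 5, next fire after T=297 is 300
Earliest fire time = 299 (job job_A)

Answer: 299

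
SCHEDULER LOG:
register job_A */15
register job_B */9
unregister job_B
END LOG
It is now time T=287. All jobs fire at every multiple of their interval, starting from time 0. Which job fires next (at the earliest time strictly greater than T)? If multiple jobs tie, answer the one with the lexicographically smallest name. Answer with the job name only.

Op 1: register job_A */15 -> active={job_A:*/15}
Op 2: register job_B */9 -> active={job_A:*/15, job_B:*/9}
Op 3: unregister job_B -> active={job_A:*/15}
  job_A: interval 15, next fire after T=287 is 300
Earliest = 300, winner (lex tiebreak) = job_A

Answer: job_A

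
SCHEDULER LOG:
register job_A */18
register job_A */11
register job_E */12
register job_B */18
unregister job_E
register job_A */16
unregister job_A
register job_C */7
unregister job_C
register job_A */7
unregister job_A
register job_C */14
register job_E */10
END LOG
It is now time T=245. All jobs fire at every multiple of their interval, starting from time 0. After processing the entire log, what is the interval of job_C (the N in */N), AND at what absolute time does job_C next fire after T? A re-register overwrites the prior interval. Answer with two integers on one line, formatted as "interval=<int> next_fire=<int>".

Op 1: register job_A */18 -> active={job_A:*/18}
Op 2: register job_A */11 -> active={job_A:*/11}
Op 3: register job_E */12 -> active={job_A:*/11, job_E:*/12}
Op 4: register job_B */18 -> active={job_A:*/11, job_B:*/18, job_E:*/12}
Op 5: unregister job_E -> active={job_A:*/11, job_B:*/18}
Op 6: register job_A */16 -> active={job_A:*/16, job_B:*/18}
Op 7: unregister job_A -> active={job_B:*/18}
Op 8: register job_C */7 -> active={job_B:*/18, job_C:*/7}
Op 9: unregister job_C -> active={job_B:*/18}
Op 10: register job_A */7 -> active={job_A:*/7, job_B:*/18}
Op 11: unregister job_A -> active={job_B:*/18}
Op 12: register job_C */14 -> active={job_B:*/18, job_C:*/14}
Op 13: register job_E */10 -> active={job_B:*/18, job_C:*/14, job_E:*/10}
Final interval of job_C = 14
Next fire of job_C after T=245: (245//14+1)*14 = 252

Answer: interval=14 next_fire=252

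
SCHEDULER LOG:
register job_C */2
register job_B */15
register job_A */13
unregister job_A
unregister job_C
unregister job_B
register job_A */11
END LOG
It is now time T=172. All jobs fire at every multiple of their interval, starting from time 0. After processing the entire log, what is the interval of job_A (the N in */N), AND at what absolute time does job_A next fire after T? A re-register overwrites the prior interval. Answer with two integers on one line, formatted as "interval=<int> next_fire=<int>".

Answer: interval=11 next_fire=176

Derivation:
Op 1: register job_C */2 -> active={job_C:*/2}
Op 2: register job_B */15 -> active={job_B:*/15, job_C:*/2}
Op 3: register job_A */13 -> active={job_A:*/13, job_B:*/15, job_C:*/2}
Op 4: unregister job_A -> active={job_B:*/15, job_C:*/2}
Op 5: unregister job_C -> active={job_B:*/15}
Op 6: unregister job_B -> active={}
Op 7: register job_A */11 -> active={job_A:*/11}
Final interval of job_A = 11
Next fire of job_A after T=172: (172//11+1)*11 = 176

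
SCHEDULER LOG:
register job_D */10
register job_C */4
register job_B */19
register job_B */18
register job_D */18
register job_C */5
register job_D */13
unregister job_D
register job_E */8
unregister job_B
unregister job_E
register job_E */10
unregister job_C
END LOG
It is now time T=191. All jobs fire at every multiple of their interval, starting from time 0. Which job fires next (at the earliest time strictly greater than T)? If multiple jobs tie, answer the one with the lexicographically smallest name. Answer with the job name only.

Answer: job_E

Derivation:
Op 1: register job_D */10 -> active={job_D:*/10}
Op 2: register job_C */4 -> active={job_C:*/4, job_D:*/10}
Op 3: register job_B */19 -> active={job_B:*/19, job_C:*/4, job_D:*/10}
Op 4: register job_B */18 -> active={job_B:*/18, job_C:*/4, job_D:*/10}
Op 5: register job_D */18 -> active={job_B:*/18, job_C:*/4, job_D:*/18}
Op 6: register job_C */5 -> active={job_B:*/18, job_C:*/5, job_D:*/18}
Op 7: register job_D */13 -> active={job_B:*/18, job_C:*/5, job_D:*/13}
Op 8: unregister job_D -> active={job_B:*/18, job_C:*/5}
Op 9: register job_E */8 -> active={job_B:*/18, job_C:*/5, job_E:*/8}
Op 10: unregister job_B -> active={job_C:*/5, job_E:*/8}
Op 11: unregister job_E -> active={job_C:*/5}
Op 12: register job_E */10 -> active={job_C:*/5, job_E:*/10}
Op 13: unregister job_C -> active={job_E:*/10}
  job_E: interval 10, next fire after T=191 is 200
Earliest = 200, winner (lex tiebreak) = job_E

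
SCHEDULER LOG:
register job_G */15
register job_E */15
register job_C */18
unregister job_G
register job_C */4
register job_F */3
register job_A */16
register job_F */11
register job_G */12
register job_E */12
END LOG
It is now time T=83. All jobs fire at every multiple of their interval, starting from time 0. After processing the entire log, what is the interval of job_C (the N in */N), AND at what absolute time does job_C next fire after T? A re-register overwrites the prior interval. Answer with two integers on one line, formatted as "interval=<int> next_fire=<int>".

Answer: interval=4 next_fire=84

Derivation:
Op 1: register job_G */15 -> active={job_G:*/15}
Op 2: register job_E */15 -> active={job_E:*/15, job_G:*/15}
Op 3: register job_C */18 -> active={job_C:*/18, job_E:*/15, job_G:*/15}
Op 4: unregister job_G -> active={job_C:*/18, job_E:*/15}
Op 5: register job_C */4 -> active={job_C:*/4, job_E:*/15}
Op 6: register job_F */3 -> active={job_C:*/4, job_E:*/15, job_F:*/3}
Op 7: register job_A */16 -> active={job_A:*/16, job_C:*/4, job_E:*/15, job_F:*/3}
Op 8: register job_F */11 -> active={job_A:*/16, job_C:*/4, job_E:*/15, job_F:*/11}
Op 9: register job_G */12 -> active={job_A:*/16, job_C:*/4, job_E:*/15, job_F:*/11, job_G:*/12}
Op 10: register job_E */12 -> active={job_A:*/16, job_C:*/4, job_E:*/12, job_F:*/11, job_G:*/12}
Final interval of job_C = 4
Next fire of job_C after T=83: (83//4+1)*4 = 84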